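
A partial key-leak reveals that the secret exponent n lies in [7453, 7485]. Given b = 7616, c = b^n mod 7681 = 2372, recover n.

Compute 7616^7453 mod 7681 = 7163, then multiply by 7616 repeatedly:
  7616^7453=7163  7616^7454=2946  7616^7455=535  7616^7456=3630  7616^7457=2161
  7616^7458=5474  7616^7459=5197  7616^7460=159  7616^7461=5027  7616^7462=3528
  7616^7463=1110  7616^7464=4660  7616^7465=4340  7616^7466=2097  7616^7467=1953
  7616^7468=3632  7616^7469=2031  7616^7470=6243  7616^7471=1298  7616^7472=121
  7616^7473=7497  7616^7474=4279  7616^7475=6062  7616^7476=5382  7616^7477=3496
  7616^7478=3190  7616^7479=37  7616^7480=5276  7616^7481=2705  7616^7482=838
  7616^7483=6978  7616^7484=7290  7616^7485=2372
Found 2372 at exponent 7485.

7485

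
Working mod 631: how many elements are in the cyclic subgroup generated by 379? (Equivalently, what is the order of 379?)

315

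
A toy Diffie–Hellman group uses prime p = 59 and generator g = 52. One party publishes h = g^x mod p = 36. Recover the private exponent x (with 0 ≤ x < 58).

54

Baby-step giant-step with m = ceil(sqrt(58)) = 8.
Baby table (52^j mod 59 for j=0..7):
  0:1  1:52  2:49  3:11  4:41  5:8  6:3  7:38
Giant step factor: 52^(-8) ≡ 57 (mod 59).
Scan 36·57^i mod 59 for i = 0, 1, …:
  i=0: 36   i=1: 46   i=2: 26   i=3: 7
  i=4: 45   i=5: 28   i=6: 3
Match at i=6, j=6: x = 6·8 + 6 = 54.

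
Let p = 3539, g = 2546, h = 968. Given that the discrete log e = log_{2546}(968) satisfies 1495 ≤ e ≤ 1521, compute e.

Compute 2546^1495 mod 3539 = 587, then multiply by 2546 repeatedly:
  2546^1495=587  2546^1496=1044  2546^1497=235  2546^1498=219  2546^1499=1951
  2546^1500=2029  2546^1501=2433  2546^1502=1168  2546^1503=968
Found 968 at exponent 1503.

1503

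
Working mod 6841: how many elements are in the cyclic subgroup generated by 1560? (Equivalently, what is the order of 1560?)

The order of 1560 must divide p − 1 = 6840 = 2^3 · 3^2 · 5 · 19.
Divisors: 1, 2, 3, 4, 5, 6, 8, 9, 10, 12, 15, 18, 19, 20, 24, 30, 36, 38, 40, 45, 57, 60, 72, 76, 90, 95, 114, 120, 152, 171, 180, 190, 228, 285, 342, 360, 380, 456, 570, 684, 760, 855, 1140, 1368, 1710, 2280, 3420, 6840.
Check each in increasing order: 1560^1 ≡ 1560;  1560^2 ≡ 5045;  1560^3 ≡ 3050;  1560^4 ≡ 3505;  1560^5 ≡ 1841;  1560^6 ≡ 5581;  1560^8 ≡ 5430;  1560^9 ≡ 1642;  1560^10 ≡ 2986;  1560^12 ≡ 488;  1560^15 ≡ 3903;  1560^18 ≡ 810;  1560^19 ≡ 4856;  1560^20 ≡ 2373;  1560^24 ≡ 5550;  1560^30 ≡ 5343;  1560^36 ≡ 6205;  1560^38 ≡ 6650;  1560^40 ≡ 986;  1560^45 ≡ 2361;  1560^57 ≡ 2880;  1560^60 ≡ 156;  1560^72 ≡ 877;  1560^76 ≡ 2276;  1560^90 ≡ 5747;  1560^95 ≡ 4041;  1560^114 ≡ 3108;  1560^120 ≡ 3813;  1560^152 ≡ 1539;  1560^171 ≡ 3012;  1560^180 ≡ 6502;  1560^190 ≡ 214;  1560^228 ≡ 172;  1560^285 ≡ 2808;  1560^342 ≡ 978;  1560^360 ≡ 5465;  1560^380 ≡ 4750;  1560^456 ≡ 2220;  1560^570 ≡ 4032;  1560^684 ≡ 5585;  1560^760 ≡ 882;  1560^855 ≡ 1.
Smallest exponent giving 1 is 855.

855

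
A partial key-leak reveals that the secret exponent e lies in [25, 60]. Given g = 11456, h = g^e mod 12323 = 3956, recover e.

36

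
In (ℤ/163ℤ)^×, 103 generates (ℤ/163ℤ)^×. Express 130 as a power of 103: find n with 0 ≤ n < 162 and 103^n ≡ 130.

Baby-step giant-step with m = ceil(sqrt(162)) = 13.
Baby table (103^j mod 163 for j=0..12):
  0:1  1:103  2:14  3:138  4:33  5:139  6:136  7:153
  8:111  9:23  10:87  11:159  12:77
Giant step factor: 103^(-13) ≡ 32 (mod 163).
Scan 130·32^i mod 163 for i = 0, 1, …:
  i=0: 130   i=1: 85   i=2: 112   i=3: 161
  i=4: 99   i=5: 71   i=6: 153
Match at i=6, j=7: n = 6·13 + 7 = 85.

85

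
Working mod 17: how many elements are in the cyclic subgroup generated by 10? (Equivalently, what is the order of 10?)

16

The order of 10 must divide p − 1 = 16 = 2^4.
Divisors: 1, 2, 4, 8, 16.
Check each in increasing order: 10^1 ≡ 10;  10^2 ≡ 15;  10^4 ≡ 4;  10^8 ≡ 16;  10^16 ≡ 1.
Smallest exponent giving 1 is 16.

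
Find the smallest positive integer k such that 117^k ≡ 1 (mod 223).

The order of 117 must divide p − 1 = 222 = 2 · 3 · 37.
Divisors: 1, 2, 3, 6, 37, 74, 111, 222.
Check each in increasing order: 117^1 ≡ 117;  117^2 ≡ 86;  117^3 ≡ 27;  117^6 ≡ 60;  117^37 ≡ 40;  117^74 ≡ 39;  117^111 ≡ 222;  117^222 ≡ 1.
Smallest exponent giving 1 is 222.

222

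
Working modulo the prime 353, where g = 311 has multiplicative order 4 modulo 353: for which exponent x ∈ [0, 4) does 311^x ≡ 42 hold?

Successive powers of 311 modulo 353:
  311^0=1  311^1=311  311^2=352  311^3=42
So 311^3 ≡ 42 (mod 353), giving x = 3.

3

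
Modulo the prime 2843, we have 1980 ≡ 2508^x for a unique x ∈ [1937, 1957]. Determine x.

Compute 2508^1937 mod 2843 = 1946, then multiply by 2508 repeatedly:
  2508^1937=1946  2508^1938=1980
Found 1980 at exponent 1938.

1938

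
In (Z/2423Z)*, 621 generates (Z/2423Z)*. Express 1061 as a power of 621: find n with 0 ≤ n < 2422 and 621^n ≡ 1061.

1907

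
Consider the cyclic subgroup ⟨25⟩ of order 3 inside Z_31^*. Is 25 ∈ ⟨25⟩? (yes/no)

yes

25 ∈ ⟨25⟩ iff 25^3 ≡ 1 (mod 31), since |⟨25⟩| = 3.
25^3 mod 31 = 1.
Since 1 = 1, 25 lies in the subgroup.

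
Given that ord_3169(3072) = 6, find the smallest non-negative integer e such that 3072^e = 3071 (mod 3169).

2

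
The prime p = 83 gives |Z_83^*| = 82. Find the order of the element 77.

The order of 77 must divide p − 1 = 82 = 2 · 41.
Divisors: 1, 2, 41, 82.
Check each in increasing order: 77^1 ≡ 77;  77^2 ≡ 36;  77^41 ≡ 1.
Smallest exponent giving 1 is 41.

41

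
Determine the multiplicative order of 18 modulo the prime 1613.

1612

The order of 18 must divide p − 1 = 1612 = 2^2 · 13 · 31.
Divisors: 1, 2, 4, 13, 26, 31, 52, 62, 124, 403, 806, 1612.
Check each in increasing order: 18^1 ≡ 18;  18^2 ≡ 324;  18^4 ≡ 131;  18^13 ≡ 307;  18^26 ≡ 695;  18^31 ≡ 2;  18^52 ≡ 738;  18^62 ≡ 4;  18^124 ≡ 16;  18^403 ≡ 127;  18^806 ≡ 1612;  18^1612 ≡ 1.
Smallest exponent giving 1 is 1612.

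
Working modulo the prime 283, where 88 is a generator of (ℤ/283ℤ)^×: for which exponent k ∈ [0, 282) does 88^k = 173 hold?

Baby-step giant-step with m = ceil(sqrt(282)) = 17.
Baby table (88^j mod 283 for j=0..16):
  0:1  1:88  2:103  3:8  4:138  5:258  6:64  7:255
  8:83  9:229  10:59  11:98  12:134  13:189  14:218  15:223
  16:97
Giant step factor: 88^(-17) ≡ 80 (mod 283).
Scan 173·80^i mod 283 for i = 0, 1, …:
  i=0: 173   i=1: 256   i=2: 104   i=3: 113
  i=4: 267   i=5: 135   i=6: 46   i=7: 1
Match at i=7, j=0: k = 7·17 + 0 = 119.

119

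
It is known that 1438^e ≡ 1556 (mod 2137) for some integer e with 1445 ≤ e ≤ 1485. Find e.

1461

Compute 1438^1445 mod 2137 = 1743, then multiply by 1438 repeatedly:
  1438^1445=1743  1438^1446=1870  1438^1447=714  1438^1448=972  1438^1449=138
  1438^1450=1840  1438^1451=314  1438^1452=625  1438^1453=1210  1438^1454=462
  1438^1455=1886  1438^1456=215  1438^1457=1442  1438^1458=706  1438^1459=153
  1438^1460=2040  1438^1461=1556
Found 1556 at exponent 1461.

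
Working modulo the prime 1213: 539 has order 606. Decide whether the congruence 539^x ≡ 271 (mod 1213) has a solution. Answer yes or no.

yes

271 ∈ ⟨539⟩ iff 271^606 ≡ 1 (mod 1213), since |⟨539⟩| = 606.
271^606 mod 1213 = 1.
Since 1 = 1, 271 lies in the subgroup.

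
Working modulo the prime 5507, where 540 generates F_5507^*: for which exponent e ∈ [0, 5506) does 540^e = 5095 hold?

3375

Baby-step giant-step with m = ceil(sqrt(5506)) = 75.
Baby table (540^j mod 5507 for j=0..74):
  0:1  1:540  2:5236  3:2349  4:1850  5:2233  6:5294  7:627
  8:2653  9:800  10:2454  11:3480  12:1313  13:4124  14:2132  15:317
  16:463  17:2205  18:1188  19:2708  20:2965  21:4070  22:507  23:3937
  24:278  25:1431  26:1760  27:3196  28:2149  29:3990  30:1363  31:3589
  32:5103  33:2120  34:4851  35:3715  36:1552  37:1016  38:3447  39:14
  40:2053  41:1713  42:5351  43:3872  44:3727  45:2525  46:3271  47:4100
  48:186  49:1314  50:4664  51:1861  52:2666  53:2313  54:4438  55:975
  56:3335  57:111  58:4870  59:2961  60:1910  61:1591  62:48  63:3892
  64:3513  65:2612  66:688  67:2551  68:790  69:2561  70:683  71:5358
  72:2145  73:1830  74:2447
Giant step factor: 540^(-75) ≡ 2625 (mod 5507).
Scan 5095·2625^i mod 5507 for i = 0, 1, …:
  i=0: 5095   i=1: 3379   i=2: 3605   i=3: 2099
  i=4: 2875   i=5: 2285   i=6: 1002   i=7: 3411
  i=8: 5000   i=9: 1819     …   i=44: 5207
  i=45: 1
Match at i=45, j=0: e = 45·75 + 0 = 3375.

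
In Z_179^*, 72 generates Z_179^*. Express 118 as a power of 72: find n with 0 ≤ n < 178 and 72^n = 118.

43

Baby-step giant-step with m = ceil(sqrt(178)) = 14.
Baby table (72^j mod 179 for j=0..13):
  0:1  1:72  2:172  3:33  4:49  5:127  6:15  7:6
  8:74  9:137  10:19  11:115  12:46  13:90
Giant step factor: 72^(-14) ≡ 5 (mod 179).
Scan 118·5^i mod 179 for i = 0, 1, …:
  i=0: 118   i=1: 53   i=2: 86   i=3: 72
Match at i=3, j=1: n = 3·14 + 1 = 43.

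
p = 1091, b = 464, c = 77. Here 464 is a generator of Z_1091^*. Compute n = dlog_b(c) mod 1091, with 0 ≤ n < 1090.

578

Baby-step giant-step with m = ceil(sqrt(1090)) = 34.
Baby table (464^j mod 1091 for j=0..33):
  0:1  1:464  2:369  3:1020  4:877  5:1076  6:677  7:1011
  8:1065  9:1028  10:225  11:755  12:109  13:390  14:945  15:989
  16:676  17:547  18:696  19:8  20:439  21:770  22:523  23:470
  24:971  25:1052  26:451  27:883  28:587  29:709  30:585  31:872
  32:938  33:1014
Giant step factor: 464^(-34) ≡ 849 (mod 1091).
Scan 77·849^i mod 1091 for i = 0, 1, …:
  i=0: 77   i=1: 1004   i=2: 325   i=3: 993
  i=4: 805   i=5: 479   i=6: 819   i=7: 364
  i=8: 283   i=9: 247     …   i=16: 275
  i=17: 1
Match at i=17, j=0: n = 17·34 + 0 = 578.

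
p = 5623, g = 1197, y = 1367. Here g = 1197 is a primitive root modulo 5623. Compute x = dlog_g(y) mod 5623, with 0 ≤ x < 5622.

3054

Baby-step giant-step with m = ceil(sqrt(5622)) = 75.
Baby table (1197^j mod 5623 for j=0..74):
  0:1  1:1197  2:4567  3:1143  4:1782  5:1937  6:1913  7:1300
  8:4152  9:4835  10:1428  11:5547  12:4619  13:1534  14:3100  15:5143
  16:4609  17:810  18:2414  19:4959  20:3658  21:3932  22:153  23:3205
  24:1499  25:566  26:2742  27:3965  28:293  29:2095  30:5480  31:3142
  32:4810  33:5241  34:3832  35:4159  36:1968  37:5282  38:2302  39:224
  40:3847  41:5245  42:2997  43:5558  44:917  45:1164  46:4427  47:2253
  48:3424  49:4984  50:5468  51:24  52:613  53:2771  54:4940  55:3407
  56:1504  57:928  58:3085  59:4057  60:3580  61:534  62:3799  63:4019
  64:3078  65:1301  66:5349  67:3779  68:2571  69:1706  70:933  71:3447
  72:4400  73:3672  74:3821
Giant step factor: 1197^(-75) ≡ 2711 (mod 5623).
Scan 1367·2711^i mod 5623 for i = 0, 1, …:
  i=0: 1367   i=1: 380   i=2: 1171   i=3: 3209
  i=4: 818   i=5: 2136   i=6: 4629   i=7: 4306
  i=8: 218   i=9: 583     …   i=39: 902
  i=40: 4940
Match at i=40, j=54: x = 40·75 + 54 = 3054.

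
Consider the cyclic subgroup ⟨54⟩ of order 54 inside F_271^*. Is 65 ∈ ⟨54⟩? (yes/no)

yes

65 ∈ ⟨54⟩ iff 65^54 ≡ 1 (mod 271), since |⟨54⟩| = 54.
65^54 mod 271 = 1.
Since 1 = 1, 65 lies in the subgroup.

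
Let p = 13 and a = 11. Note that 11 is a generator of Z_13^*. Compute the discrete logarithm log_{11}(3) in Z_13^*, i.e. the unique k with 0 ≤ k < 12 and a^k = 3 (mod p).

4

Successive powers of 11 modulo 13:
  11^0=1  11^1=11  11^2=4  11^3=5  11^4=3
So 11^4 ≡ 3 (mod 13), giving k = 4.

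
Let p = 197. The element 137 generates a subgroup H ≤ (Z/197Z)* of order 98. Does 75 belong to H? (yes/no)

no

75 ∈ ⟨137⟩ iff 75^98 ≡ 1 (mod 197), since |⟨137⟩| = 98.
75^98 mod 197 = 196.
Since 196 ≠ 1, 75 does not lie in the subgroup.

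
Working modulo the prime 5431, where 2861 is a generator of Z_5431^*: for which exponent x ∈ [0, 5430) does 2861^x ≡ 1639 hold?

1408

Baby-step giant-step with m = ceil(sqrt(5430)) = 74.
Baby table (2861^j mod 5431 for j=0..73):
  0:1  1:2861  2:804  3:2931  4:127  5:4901  6:4350  7:2929
  8:5267  9:3293  10:3919  11:2675  12:896  13:24  14:3492  15:3003
  16:5172  17:3048  18:3573  19:1211  20:5124  21:1495  22:2998  23:1729
  24:4459  25:5211  26:576  27:2343  28:1469  29:4646  30:2549  31:4287
  32:1909  33:3494  34:3294  35:1349  36:3479  37:3827  38:151  39:2962
  40:1922  41:2670  42:2884  43:1435  44:5130  45:2368  46:2391  47:3022
  48:5221  49:2031  50:4952  51:3624  52:485  53:2680  54:4339  55:4044
  56:1854  57:3638  58:2522  59:3074  60:1925  61:391  62:5296  63:4797
  64:80  65:778  66:4579  67:947  68:4729  69:1048  70:416  71:787
  72:3173  73:2752
Giant step factor: 2861^(-74) ≡ 621 (mod 5431).
Scan 1639·621^i mod 5431 for i = 0, 1, …:
  i=0: 1639   i=1: 2222   i=2: 388   i=3: 1984
  i=4: 4658   i=5: 3326   i=6: 1666   i=7: 2696
  i=8: 1468   i=9: 4651     …   i=18: 1077
  i=19: 804
Match at i=19, j=2: x = 19·74 + 2 = 1408.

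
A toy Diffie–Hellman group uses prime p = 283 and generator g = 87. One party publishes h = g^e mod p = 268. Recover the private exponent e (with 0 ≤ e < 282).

Baby-step giant-step with m = ceil(sqrt(282)) = 17.
Baby table (87^j mod 283 for j=0..16):
  0:1  1:87  2:211  3:245  4:90  5:189  6:29  7:259
  8:176  9:30  10:63  11:104  12:275  13:153  14:10  15:21
  16:129
Giant step factor: 87^(-17) ≡ 35 (mod 283).
Scan 268·35^i mod 283 for i = 0, 1, …:
  i=0: 268   i=1: 41   i=2: 20   i=3: 134
  i=4: 162   i=5: 10
Match at i=5, j=14: e = 5·17 + 14 = 99.

99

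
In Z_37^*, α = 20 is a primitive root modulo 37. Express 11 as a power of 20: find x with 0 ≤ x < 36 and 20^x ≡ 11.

30

Successive powers of 20 modulo 37:
  20^0=1  20^1=20  20^2=30  20^3=8  20^4=12  20^5=18
  20^6=27  20^7=22  20^8=33  20^9=31  20^10=28  20^11=5
  20^12=26  20^13=2  20^14=3  20^15=23  20^16=16  20^17=24
  20^18=36  20^19=17  20^20=7  20^21=29  20^22=25  20^23=19
  20^24=10  20^25=15  20^26=4  20^27=6  20^28=9  20^29=32
  20^30=11
So 20^30 ≡ 11 (mod 37), giving x = 30.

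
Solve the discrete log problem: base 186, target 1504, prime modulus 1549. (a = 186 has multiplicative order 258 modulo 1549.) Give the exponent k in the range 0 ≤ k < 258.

116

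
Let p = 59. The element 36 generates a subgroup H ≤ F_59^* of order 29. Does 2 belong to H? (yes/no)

no

2 ∈ ⟨36⟩ iff 2^29 ≡ 1 (mod 59), since |⟨36⟩| = 29.
2^29 mod 59 = 58.
Since 58 ≠ 1, 2 does not lie in the subgroup.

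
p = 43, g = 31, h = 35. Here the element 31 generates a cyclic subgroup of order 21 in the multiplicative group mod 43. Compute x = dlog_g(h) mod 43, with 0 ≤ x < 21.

Successive powers of 31 modulo 43:
  31^0=1  31^1=31  31^2=15  31^3=35
So 31^3 ≡ 35 (mod 43), giving x = 3.

3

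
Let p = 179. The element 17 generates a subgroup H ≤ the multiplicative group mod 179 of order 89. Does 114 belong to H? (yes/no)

no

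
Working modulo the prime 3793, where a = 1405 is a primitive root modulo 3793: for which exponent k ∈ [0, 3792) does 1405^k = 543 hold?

2999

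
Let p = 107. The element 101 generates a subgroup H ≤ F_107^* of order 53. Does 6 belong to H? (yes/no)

6 ∈ ⟨101⟩ iff 6^53 ≡ 1 (mod 107), since |⟨101⟩| = 53.
6^53 mod 107 = 106.
Since 106 ≠ 1, 6 does not lie in the subgroup.

no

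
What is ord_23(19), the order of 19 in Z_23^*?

The order of 19 must divide p − 1 = 22 = 2 · 11.
Divisors: 1, 2, 11, 22.
Check each in increasing order: 19^1 ≡ 19;  19^2 ≡ 16;  19^11 ≡ 22;  19^22 ≡ 1.
Smallest exponent giving 1 is 22.

22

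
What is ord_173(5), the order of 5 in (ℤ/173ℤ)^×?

172

The order of 5 must divide p − 1 = 172 = 2^2 · 43.
Divisors: 1, 2, 4, 43, 86, 172.
Check each in increasing order: 5^1 ≡ 5;  5^2 ≡ 25;  5^4 ≡ 106;  5^43 ≡ 93;  5^86 ≡ 172;  5^172 ≡ 1.
Smallest exponent giving 1 is 172.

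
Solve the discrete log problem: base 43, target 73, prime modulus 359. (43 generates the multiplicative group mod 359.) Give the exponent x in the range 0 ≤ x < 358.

138

Baby-step giant-step with m = ceil(sqrt(358)) = 19.
Baby table (43^j mod 359 for j=0..18):
  0:1  1:43  2:54  3:168  4:44  5:97  6:222  7:212
  8:141  9:319  10:75  11:353  12:101  13:35  14:69  15:95
  16:136  17:104  18:164
Giant step factor: 43^(-19) ≡ 244 (mod 359).
Scan 73·244^i mod 359 for i = 0, 1, …:
  i=0: 73   i=1: 221   i=2: 74   i=3: 106
  i=4: 16   i=5: 314   i=6: 149   i=7: 97
Match at i=7, j=5: x = 7·19 + 5 = 138.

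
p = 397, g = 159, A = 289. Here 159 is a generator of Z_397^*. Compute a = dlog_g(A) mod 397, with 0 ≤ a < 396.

354

Baby-step giant-step with m = ceil(sqrt(396)) = 20.
Baby table (159^j mod 397 for j=0..19):
  0:1  1:159  2:270  3:54  4:249  5:288  6:137  7:345
  8:69  9:252  10:368  11:153  12:110  13:22  14:322  15:382
  16:394  17:317  18:381  19:235
Giant step factor: 159^(-20) ≡ 321 (mod 397).
Scan 289·321^i mod 397 for i = 0, 1, …:
  i=0: 289   i=1: 268   i=2: 276   i=3: 65
  i=4: 221   i=5: 275   i=6: 141   i=7: 3
  i=8: 169   i=9: 257     …   i=16: 48
  i=17: 322
Match at i=17, j=14: a = 17·20 + 14 = 354.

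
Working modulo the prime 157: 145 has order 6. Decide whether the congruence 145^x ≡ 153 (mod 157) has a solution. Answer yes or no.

⟨145⟩ has order 6; its elements mod 157 are {1, 12, 13, 144, 145, 156}.
153 is not in this set.

no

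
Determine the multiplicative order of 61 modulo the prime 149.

74

The order of 61 must divide p − 1 = 148 = 2^2 · 37.
Divisors: 1, 2, 4, 37, 74, 148.
Check each in increasing order: 61^1 ≡ 61;  61^2 ≡ 145;  61^4 ≡ 16;  61^37 ≡ 148;  61^74 ≡ 1.
Smallest exponent giving 1 is 74.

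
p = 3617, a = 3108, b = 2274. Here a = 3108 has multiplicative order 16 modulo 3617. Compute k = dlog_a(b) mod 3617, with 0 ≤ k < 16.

Successive powers of 3108 modulo 3617:
  3108^0=1  3108^1=3108  3108^2=2274
So 3108^2 ≡ 2274 (mod 3617), giving k = 2.

2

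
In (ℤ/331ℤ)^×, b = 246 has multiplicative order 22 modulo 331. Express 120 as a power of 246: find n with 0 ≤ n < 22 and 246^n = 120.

Successive powers of 246 modulo 331:
  246^0=1  246^1=246  246^2=274  246^3=211  246^4=270  246^5=220
  246^6=167  246^7=38  246^8=80  246^9=151  246^10=74  246^11=330
  246^12=85  246^13=57  246^14=120
So 246^14 ≡ 120 (mod 331), giving n = 14.

14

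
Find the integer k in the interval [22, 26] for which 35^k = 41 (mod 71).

25

Compute 35^22 mod 71 = 27, then multiply by 35 repeatedly:
  35^22=27  35^23=22  35^24=60  35^25=41
Found 41 at exponent 25.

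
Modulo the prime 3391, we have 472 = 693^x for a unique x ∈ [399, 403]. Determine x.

Compute 693^399 mod 3391 = 642, then multiply by 693 repeatedly:
  693^399=642  693^400=685  693^401=3356  693^402=2873  693^403=472
Found 472 at exponent 403.

403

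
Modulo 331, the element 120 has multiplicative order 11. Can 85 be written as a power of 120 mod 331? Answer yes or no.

yes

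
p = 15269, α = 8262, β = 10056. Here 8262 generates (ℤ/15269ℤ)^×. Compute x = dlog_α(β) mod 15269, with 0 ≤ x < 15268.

14330

Baby-step giant-step with m = ceil(sqrt(15268)) = 124.
Baby table (8262^j mod 15269 for j=0..123):
  0:1  1:8262  2:8214  3:8632  4:11354  5:9281  6:13973  7:11286
  8:12418  9:5105  10:4532  11:3796  12:26  13:1046  14:15067  15:10666
  16:5093  17:12271  18:12111  19:3325  20:2219  21:10578  22:10949  23:7082
  24:676  25:11927  26:10017  27:2474  28:10266  29:13666  30:9506  31:10105
  32:11887  33:186  34:9832  35:904  36:2307  37:4722  38:869  39:3248
  40:7343  41:4129  42:2852  43:3157  44:3682  45:4836  46:11328  47:8235
  48:14175  49:620  50:7325  51:8103  52:7690  53:471  54:13076  55:5737
  56:4118  57:3584  58:4417  59:344  60:2094  61:851  62:7222  63:12181
  64:1443  65:12246  66:4058  67:11741  68:185  69:1570  70:7959  71:8944
  72:8637  73:6857  74:4544  75:11326  76:6980  77:13016  78:13894  79:15155
  80:4810  81:10282  82:8437  83:3509  84:10796  85:10323  86:11261  87:4365
  88:13521  89:2498  90:10057  91:12305  92:2908  93:7759  94:5596  95:14889
  96:5854  97:8825  98:2675  99:6607  100:359  101:3872  102:1909  103:14550
  104:14532  105:3237  106:8075  107:5389  108:14783  109:415  110:8474  111:3823
  112:9334  113:9058  114:3827  115:11844  116:11376  117:7817  118:11453  119:2693
  120:2633  121:10790  122:6558  123:7784
Giant step factor: 8262^(-124) ≡ 5363 (mod 15269).
Scan 10056·5363^i mod 15269 for i = 0, 1, …:
  i=0: 10056   i=1: 220   i=2: 4147   i=3: 8697
  i=4: 10485   i=5: 10597   i=6: 493   i=7: 2422
  i=8: 10536   i=9: 9268     …   i=114: 8725
  i=115: 7959
Match at i=115, j=70: x = 115·124 + 70 = 14330.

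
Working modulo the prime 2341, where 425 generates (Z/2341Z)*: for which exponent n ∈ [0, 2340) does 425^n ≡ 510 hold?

Baby-step giant-step with m = ceil(sqrt(2340)) = 49.
Baby table (425^j mod 2341 for j=0..48):
  0:1  1:425  2:368  3:1894  4:1987  5:1715  6:824  7:1391
  8:1243  9:1550  10:929  11:1537  12:86  13:1435  14:1215  15:1355
  16:2330  17:7  18:634  19:235  20:1553  21:2204  22:300  23:1086
  24:373  25:1678  26:1486  27:1821  28:1395  29:602  30:681  31:1482
  32:121  33:2264  34:49  35:2097  36:1645  37:1507  38:1382  39:2100
  40:579  41:270  42:41  43:1038  44:1042  45:401  46:1873  47:85
  48:1010
Giant step factor: 425^(-49) ≡ 199 (mod 2341).
Scan 510·199^i mod 2341 for i = 0, 1, …:
  i=0: 510   i=1: 827   i=2: 703   i=3: 1778
  i=4: 331   i=5: 321   i=6: 672   i=7: 291
  i=8: 1725   i=9: 1489     …   i=39: 1272
  i=40: 300
Match at i=40, j=22: n = 40·49 + 22 = 1982.

1982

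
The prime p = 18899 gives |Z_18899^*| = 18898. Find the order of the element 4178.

18898

The order of 4178 must divide p − 1 = 18898 = 2 · 11 · 859.
Divisors: 1, 2, 11, 22, 859, 1718, 9449, 18898.
Check each in increasing order: 4178^1 ≡ 4178;  4178^2 ≡ 11907;  4178^11 ≡ 17367;  4178^22 ≡ 3548;  4178^859 ≡ 4704;  4178^1718 ≡ 15786;  4178^9449 ≡ 18898;  4178^18898 ≡ 1.
Smallest exponent giving 1 is 18898.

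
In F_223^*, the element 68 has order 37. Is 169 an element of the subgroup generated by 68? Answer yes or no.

169 ∈ ⟨68⟩ iff 169^37 ≡ 1 (mod 223), since |⟨68⟩| = 37.
169^37 mod 223 = 1.
Since 1 = 1, 169 lies in the subgroup.

yes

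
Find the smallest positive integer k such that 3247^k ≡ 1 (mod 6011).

The order of 3247 must divide p − 1 = 6010 = 2 · 5 · 601.
Divisors: 1, 2, 5, 10, 601, 1202, 3005, 6010.
Check each in increasing order: 3247^1 ≡ 3247;  3247^2 ≡ 5726;  3247^5 ≡ 4950;  3247^10 ≡ 1664;  3247^601 ≡ 5036;  3247^1202 ≡ 887;  3247^3005 ≡ 1.
Smallest exponent giving 1 is 3005.

3005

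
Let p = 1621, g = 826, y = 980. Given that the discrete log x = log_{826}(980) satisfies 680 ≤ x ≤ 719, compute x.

Compute 826^680 mod 1621 = 780, then multiply by 826 repeatedly:
  826^680=780  826^681=743  826^682=980
Found 980 at exponent 682.

682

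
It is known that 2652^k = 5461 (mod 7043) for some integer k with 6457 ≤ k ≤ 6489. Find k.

6478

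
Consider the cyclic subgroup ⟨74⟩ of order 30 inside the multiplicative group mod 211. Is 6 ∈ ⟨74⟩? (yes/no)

no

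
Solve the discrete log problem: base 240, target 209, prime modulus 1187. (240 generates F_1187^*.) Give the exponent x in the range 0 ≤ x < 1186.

853

Baby-step giant-step with m = ceil(sqrt(1186)) = 35.
Baby table (240^j mod 1187 for j=0..34):
  0:1  1:240  2:624  3:198  4:40  5:104  6:33  7:798
  8:413  9:599  10:133  11:1058  12:1089  13:220  14:572  15:775
  16:828  17:491  18:327  19:138  20:1071  21:648  22:23  23:772
  24:108  25:993  26:920  27:18  28:759  29:549  30:3  31:720
  32:685  33:594  34:120
Giant step factor: 240^(-35) ≡ 506 (mod 1187).
Scan 209·506^i mod 1187 for i = 0, 1, …:
  i=0: 209   i=1: 111   i=2: 377   i=3: 842
  i=4: 1106   i=5: 559   i=6: 348   i=7: 412
  i=8: 747   i=9: 516     …   i=23: 981
  i=24: 220
Match at i=24, j=13: x = 24·35 + 13 = 853.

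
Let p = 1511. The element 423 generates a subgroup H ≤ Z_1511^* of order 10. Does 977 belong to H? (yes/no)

yes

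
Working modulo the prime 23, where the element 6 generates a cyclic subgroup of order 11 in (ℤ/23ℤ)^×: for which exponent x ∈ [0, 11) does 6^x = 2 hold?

5

Successive powers of 6 modulo 23:
  6^0=1  6^1=6  6^2=13  6^3=9  6^4=8  6^5=2
So 6^5 ≡ 2 (mod 23), giving x = 5.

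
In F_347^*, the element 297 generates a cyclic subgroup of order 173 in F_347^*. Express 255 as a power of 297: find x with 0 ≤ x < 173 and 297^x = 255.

Successive powers of 297 modulo 347:
  297^0=1  297^1=297  297^2=71  297^3=267  297^4=183  297^5=219
  297^6=154  297^7=281  297^8=177  297^9=172  297^10=75  297^11=67
  297^12=120  297^13=246  297^14=192  297^15=116  297^16=99  297^17=255
So 297^17 ≡ 255 (mod 347), giving x = 17.

17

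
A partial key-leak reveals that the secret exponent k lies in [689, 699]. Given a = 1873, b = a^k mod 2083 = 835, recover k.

Compute 1873^689 mod 2083 = 2062, then multiply by 1873 repeatedly:
  1873^689=2062  1873^690=244  1873^691=835
Found 835 at exponent 691.

691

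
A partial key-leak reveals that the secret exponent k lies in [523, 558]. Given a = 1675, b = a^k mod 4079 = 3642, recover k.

Compute 1675^523 mod 4079 = 3998, then multiply by 1675 repeatedly:
  1675^523=3998  1675^524=3011  1675^525=1781  1675^526=1426  1675^527=2335
  1675^528=3443  1675^529=3398  1675^530=1445  1675^531=1528  1675^532=1867
  1675^533=2711  1675^534=998  1675^535=3339  1675^536=516  1675^537=3631
  1675^538=136  1675^539=3455  1675^540=3103  1675^541=879  1675^542=3885
  1675^543=1370  1675^544=2352  1675^545=3365  1675^546=3276  1675^547=1045
  1675^548=484  1675^549=3058  1675^550=3005  1675^551=3968  1675^552=1709
  1675^553=3196  1675^554=1652  1675^555=1538  1675^556=2301  1675^557=3599
  1675^558=3642
Found 3642 at exponent 558.

558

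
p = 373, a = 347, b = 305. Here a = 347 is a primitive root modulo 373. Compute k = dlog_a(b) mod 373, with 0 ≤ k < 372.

122

Baby-step giant-step with m = ceil(sqrt(372)) = 20.
Baby table (347^j mod 373 for j=0..19):
  0:1  1:347  2:303  3:328  4:51  5:166  6:160  7:316
  8:363  9:260  10:327  11:77  12:236  13:205  14:265  15:197
  16:100  17:11  18:87  19:349
Giant step factor: 347^(-20) ≡ 107 (mod 373).
Scan 305·107^i mod 373 for i = 0, 1, …:
  i=0: 305   i=1: 184   i=2: 292   i=3: 285
  i=4: 282   i=5: 334   i=6: 303
Match at i=6, j=2: k = 6·20 + 2 = 122.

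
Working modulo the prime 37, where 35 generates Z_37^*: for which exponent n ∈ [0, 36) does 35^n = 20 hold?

7

Successive powers of 35 modulo 37:
  35^0=1  35^1=35  35^2=4  35^3=29  35^4=16  35^5=5
  35^6=27  35^7=20
So 35^7 ≡ 20 (mod 37), giving n = 7.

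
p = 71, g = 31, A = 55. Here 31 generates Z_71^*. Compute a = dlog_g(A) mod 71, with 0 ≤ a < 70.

Baby-step giant-step with m = ceil(sqrt(70)) = 9.
Baby table (31^j mod 71 for j=0..8):
  0:1  1:31  2:38  3:42  4:24  5:34  6:60  7:14
  8:8
Giant step factor: 31^(-9) ≡ 69 (mod 71).
Scan 55·69^i mod 71 for i = 0, 1, …:
  i=0: 55   i=1: 32   i=2: 7   i=3: 57
  i=4: 28   i=5: 15   i=6: 41   i=7: 60
Match at i=7, j=6: a = 7·9 + 6 = 69.

69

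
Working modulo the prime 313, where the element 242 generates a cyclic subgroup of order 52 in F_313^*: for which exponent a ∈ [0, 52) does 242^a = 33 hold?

2

Successive powers of 242 modulo 313:
  242^0=1  242^1=242  242^2=33
So 242^2 ≡ 33 (mod 313), giving a = 2.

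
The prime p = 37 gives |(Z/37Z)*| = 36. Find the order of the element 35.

36

The order of 35 must divide p − 1 = 36 = 2^2 · 3^2.
Divisors: 1, 2, 3, 4, 6, 9, 12, 18, 36.
Check each in increasing order: 35^1 ≡ 35;  35^2 ≡ 4;  35^3 ≡ 29;  35^4 ≡ 16;  35^6 ≡ 27;  35^9 ≡ 6;  35^12 ≡ 26;  35^18 ≡ 36;  35^36 ≡ 1.
Smallest exponent giving 1 is 36.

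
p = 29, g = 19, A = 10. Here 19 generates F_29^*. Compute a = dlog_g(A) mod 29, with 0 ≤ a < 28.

15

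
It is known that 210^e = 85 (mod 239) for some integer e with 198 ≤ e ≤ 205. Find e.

Compute 210^198 mod 239 = 16, then multiply by 210 repeatedly:
  210^198=16  210^199=14  210^200=72  210^201=63  210^202=85
Found 85 at exponent 202.

202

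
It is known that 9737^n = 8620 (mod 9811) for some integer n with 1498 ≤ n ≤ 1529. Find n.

Compute 9737^1498 mod 9811 = 4426, then multiply by 9737 repeatedly:
  9737^1498=4426  9737^1499=6050  9737^1500=3606  9737^1501=7864  9737^1502=6724
  9737^1503=2785  9737^1504=9752  9737^1505=4366  9737^1506=679  9737^1507=8620
Found 8620 at exponent 1507.

1507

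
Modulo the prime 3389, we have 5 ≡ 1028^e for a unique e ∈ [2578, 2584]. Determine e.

2578

Compute 1028^2578 mod 3389 = 5, then multiply by 1028 repeatedly:
  1028^2578=5
Found 5 at exponent 2578.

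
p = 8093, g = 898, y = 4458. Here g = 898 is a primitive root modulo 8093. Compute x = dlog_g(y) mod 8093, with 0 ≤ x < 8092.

Baby-step giant-step with m = ceil(sqrt(8092)) = 90.
Baby table (898^j mod 8093 for j=0..89):
  0:1  1:898  2:5197  3:5338  4:2468  5:6875  6:6884  7:6873
  8:5088  9:4572  10:2505  11:7729  12:4941  13:2054  14:7381  15:8064
  16:6330  17:3054  18:7058  19:1265  20:2950  21:2689  22:3008  23:6215
  24:4993  25:192  26:2463  27:2385  28:5178  29:4462  30:841  31:2569
  32:457  33:5736  34:3780  35:3473  36:2949  37:1791  38:5904  39:877
  40:2525  41:1410  42:3672  43:3605  44:90  45:7983  46:6429  47:2933
  48:3609  49:3682  50:4492  51:3502  52:4712  53:6830  54:6939  55:7705
  56:7668  57:6814  58:664  59:5483  60:3190  61:7791  62:3966  63:548
  64:6524  65:7313  66:3651  67:933  68:4255  69:1094  70:3159  71:4232
  72:4719  73:5023  74:2853  75:4606  76:665  77:6381  78:294  79:5036
  80:6434  81:7423  82:5315  83:6093  84:646  85:5505  86:6760  87:730
  88:7  89:6286
Giant step factor: 898^(-90) ≡ 6249 (mod 8093).
Scan 4458·6249^i mod 8093 for i = 0, 1, …:
  i=0: 4458   i=1: 1936   i=2: 7122   i=3: 1971
  i=4: 7326   i=5: 6166   i=6: 561   i=7: 1420
  i=8: 3652   i=9: 7181     …   i=85: 15
  i=86: 4712
Match at i=86, j=52: x = 86·90 + 52 = 7792.

7792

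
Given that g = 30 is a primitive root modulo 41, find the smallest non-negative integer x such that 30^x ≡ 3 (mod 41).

Successive powers of 30 modulo 41:
  30^0=1  30^1=30  30^2=39  30^3=22  30^4=4  30^5=38
  30^6=33  30^7=6  30^8=16  30^9=29  30^10=9  30^11=24
  30^12=23  30^13=34  30^14=36  30^15=14  30^16=10  30^17=13
  30^18=21  30^19=15  30^20=40  30^21=11  30^22=2  30^23=19
  30^24=37  30^25=3
So 30^25 ≡ 3 (mod 41), giving x = 25.

25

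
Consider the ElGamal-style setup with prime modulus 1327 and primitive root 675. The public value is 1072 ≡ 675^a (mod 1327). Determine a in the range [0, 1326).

675

Baby-step giant-step with m = ceil(sqrt(1326)) = 37.
Baby table (675^j mod 1327 for j=0..36):
  0:1  1:675  2:464  3:28  4:322  5:1049  6:784  7:1054
  8:178  9:720  10:318  11:1003  12:255  13:942  14:217  15:505
  16:1163  17:768  18:870  19:716  20:272  21:474  22:143  23:981
  24:2  25:23  26:928  27:56  28:644  29:771  30:241  31:781
  32:356  33:113  34:636  35:679  36:510
Giant step factor: 675^(-37) ≡ 1246 (mod 1327).
Scan 1072·1246^i mod 1327 for i = 0, 1, …:
  i=0: 1072   i=1: 750   i=2: 292   i=3: 234
  i=4: 951   i=5: 1262   i=6: 1284   i=7: 829
  i=8: 528   i=9: 1023     …   i=17: 286
  i=18: 720
Match at i=18, j=9: a = 18·37 + 9 = 675.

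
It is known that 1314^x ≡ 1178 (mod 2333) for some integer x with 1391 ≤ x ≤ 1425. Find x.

1408

Compute 1314^1391 mod 2333 = 980, then multiply by 1314 repeatedly:
  1314^1391=980  1314^1392=2237  1314^1393=2171  1314^1394=1768  1314^1395=1817
  1314^1396=879  1314^1397=171  1314^1398=726  1314^1399=2100  1314^1400=1794
  1314^1401=986  1314^1402=789  1314^1403=894  1314^1404=1217  1314^1405=1033
  1314^1406=1889  1314^1407=2167  1314^1408=1178
Found 1178 at exponent 1408.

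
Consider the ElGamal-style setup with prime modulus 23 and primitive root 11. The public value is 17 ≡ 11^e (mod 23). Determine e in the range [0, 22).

Successive powers of 11 modulo 23:
  11^0=1  11^1=11  11^2=6  11^3=20  11^4=13  11^5=5
  11^6=9  11^7=7  11^8=8  11^9=19  11^10=2  11^11=22
  11^12=12  11^13=17
So 11^13 ≡ 17 (mod 23), giving e = 13.

13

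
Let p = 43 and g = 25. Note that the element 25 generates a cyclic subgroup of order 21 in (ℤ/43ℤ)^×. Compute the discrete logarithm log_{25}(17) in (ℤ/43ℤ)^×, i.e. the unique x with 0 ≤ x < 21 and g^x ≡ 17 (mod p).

Successive powers of 25 modulo 43:
  25^0=1  25^1=25  25^2=23  25^3=16  25^4=13  25^5=24
  25^6=41  25^7=36  25^8=40  25^9=11  25^10=17
So 25^10 ≡ 17 (mod 43), giving x = 10.

10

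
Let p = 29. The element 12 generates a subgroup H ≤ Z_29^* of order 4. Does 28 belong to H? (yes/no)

yes

28 ∈ ⟨12⟩ iff 28^4 ≡ 1 (mod 29), since |⟨12⟩| = 4.
28^4 mod 29 = 1.
Since 1 = 1, 28 lies in the subgroup.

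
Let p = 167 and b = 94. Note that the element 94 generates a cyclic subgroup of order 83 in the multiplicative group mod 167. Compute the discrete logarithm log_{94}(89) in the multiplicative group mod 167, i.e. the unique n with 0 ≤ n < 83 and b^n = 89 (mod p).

81

Baby-step giant-step with m = ceil(sqrt(83)) = 10.
Baby table (94^j mod 167 for j=0..9):
  0:1  1:94  2:152  3:93  4:58  5:108  6:132  7:50
  8:24  9:85
Giant step factor: 94^(-10) ≡ 122 (mod 167).
Scan 89·122^i mod 167 for i = 0, 1, …:
  i=0: 89   i=1: 3   i=2: 32   i=3: 63
  i=4: 4   i=5: 154   i=6: 84   i=7: 61
  i=8: 94
Match at i=8, j=1: n = 8·10 + 1 = 81.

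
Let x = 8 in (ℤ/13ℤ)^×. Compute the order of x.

4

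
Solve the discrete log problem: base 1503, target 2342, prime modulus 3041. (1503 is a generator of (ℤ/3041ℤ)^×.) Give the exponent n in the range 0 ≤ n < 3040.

Baby-step giant-step with m = ceil(sqrt(3040)) = 56.
Baby table (1503^j mod 3041 for j=0..55):
  0:1  1:1503  2:2587  3:1863  4:2369  5:2637  6:988  7:956
  8:1516  9:839  10:2043  11:2260  12:3024  13:1818  14:1636  15:1780
  16:2301  17:786  18:1450  19:1994  20:1597  21:942  22:1761  23:1113
  24:289  25:2545  26:2598  27:150  28:416  29:1843  30:2719  31:2594
  32:220  33:2232  34:473  35:2366  36:1169  37:2350  38:1449  39:491
  40:2051  41:2120  42:2433  43:1517  44:2342  45:1589  46:1082  47:2352
  48:1414  49:2624  50:2736  51:776  52:1625  53:452  54:1213  55:1580
Giant step factor: 1503^(-56) ≡ 1277 (mod 3041).
Scan 2342·1277^i mod 3041 for i = 0, 1, …:
  i=0: 2342
Match at i=0, j=44: n = 0·56 + 44 = 44.

44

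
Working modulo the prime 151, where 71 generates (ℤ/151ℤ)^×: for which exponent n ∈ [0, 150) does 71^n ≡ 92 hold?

15

Successive powers of 71 modulo 151:
  71^0=1  71^1=71  71^2=58  71^3=41  71^4=42  71^5=113
  71^6=20  71^7=61  71^8=103  71^9=65  71^10=85  71^11=146
  71^12=98  71^13=12  71^14=97  71^15=92
So 71^15 ≡ 92 (mod 151), giving n = 15.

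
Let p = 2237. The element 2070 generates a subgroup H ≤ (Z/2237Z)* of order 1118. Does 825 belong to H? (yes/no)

825 ∈ ⟨2070⟩ iff 825^1118 ≡ 1 (mod 2237), since |⟨2070⟩| = 1118.
825^1118 mod 2237 = 2236.
Since 2236 ≠ 1, 825 does not lie in the subgroup.

no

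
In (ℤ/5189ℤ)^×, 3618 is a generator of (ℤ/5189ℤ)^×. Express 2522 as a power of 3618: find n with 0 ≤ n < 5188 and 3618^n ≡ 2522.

Baby-step giant-step with m = ceil(sqrt(5188)) = 73.
Baby table (3618^j mod 5189 for j=0..72):
  0:1  1:3618  2:3266  3:1035  4:3361  5:2271  6:2291  7:2005
  8:5057  9:5001  10:4764  11:3483  12:2602  13:1190  14:3739  15:5168
  16:1857  17:4060  18:4210  19:2065  20:4199  21:3779  22:4596  23:2772
  24:3948  25:3736  26:4692  27:2437  28:955  29:4505  30:441  31:2515
  32:2953  33:4992  34:3336  35:34  36:3665  37:2075  38:4056  39:116
  40:4568  41:59  42:713  43:701  44:3986  45:1117  46:4264  47:255
  48:4137  49:2590  50:4475  51:870  52:3126  53:3037  54:2753  55:2663
  56:3950  57:594  58:846  59:4507  60:2488  61:3858  62:5023  63:1336
  64:2689  65:4616  66:2486  67:1811  68:3680  69:4455  70:1156  71:74
  72:3093
Giant step factor: 3618^(-73) ≡ 4861 (mod 5189).
Scan 2522·4861^i mod 5189 for i = 0, 1, …:
  i=0: 2522   i=1: 3024   i=2: 4416   i=3: 4472
  i=4: 1671   i=5: 1946   i=6: 5148   i=7: 3070
  i=8: 4895   i=9: 3030   i=10: 2448   i=11: 1351
  i=12: 3126
Match at i=12, j=52: n = 12·73 + 52 = 928.

928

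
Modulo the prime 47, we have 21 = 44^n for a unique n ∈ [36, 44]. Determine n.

44

Compute 44^36 mod 47 = 36, then multiply by 44 repeatedly:
  44^36=36  44^37=33  44^38=42  44^39=15  44^40=2
  44^41=41  44^42=18  44^43=40  44^44=21
Found 21 at exponent 44.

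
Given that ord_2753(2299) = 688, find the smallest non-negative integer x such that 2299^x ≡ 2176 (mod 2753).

590

Baby-step giant-step with m = ceil(sqrt(688)) = 27.
Baby table (2299^j mod 2753 for j=0..26):
  0:1  1:2299  2:2394  3:559  4:2243  5:288  6:1392  7:1222
  8:1318  9:1782  10:354  11:1711  12:2305  13:2423  14:1158  15:91
  16:2734  17:367  18:1315  19:391  20:1431  21:34  22:1082  23:1559
  24:2488  25:1931  26:1533
Giant step factor: 2299^(-27) ≡ 2403 (mod 2753).
Scan 2176·2403^i mod 2753 for i = 0, 1, …:
  i=0: 2176   i=1: 981   i=2: 775   i=3: 1297
  i=4: 295   i=5: 1364   i=6: 1622   i=7: 2171
  i=8: 2731   i=9: 2194     …   i=20: 1199
  i=21: 1559
Match at i=21, j=23: x = 21·27 + 23 = 590.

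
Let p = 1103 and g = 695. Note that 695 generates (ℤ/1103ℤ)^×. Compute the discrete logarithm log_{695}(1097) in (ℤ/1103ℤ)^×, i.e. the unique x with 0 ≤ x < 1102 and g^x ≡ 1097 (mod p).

Baby-step giant-step with m = ceil(sqrt(1102)) = 34.
Baby table (695^j mod 1103 for j=0..33):
  0:1  1:695  2:1014  3:1016  4:200  5:22  6:951  7:248
  8:292  9:1091  10:484  11:1068  12:1044  13:909  14:839  15:721
  16:333  17:908  18:144  19:810  20:420  21:708  22:122  23:962
  24:172  25:416  26:134  27:478  28:207  29:475  30:328  31:742
  32:589  33:142
Giant step factor: 695^(-34) ≡ 774 (mod 1103).
Scan 1097·774^i mod 1103 for i = 0, 1, …:
  i=0: 1097   i=1: 871   i=2: 221   i=3: 89
  i=4: 500   i=5: 950   i=6: 702   i=7: 672
  i=8: 615   i=9: 617     …   i=18: 342
  i=19: 1091
Match at i=19, j=9: x = 19·34 + 9 = 655.

655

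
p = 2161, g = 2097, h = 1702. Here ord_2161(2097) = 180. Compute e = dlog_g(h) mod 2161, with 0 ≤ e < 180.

74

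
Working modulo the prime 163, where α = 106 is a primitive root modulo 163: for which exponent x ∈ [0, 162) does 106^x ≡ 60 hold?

136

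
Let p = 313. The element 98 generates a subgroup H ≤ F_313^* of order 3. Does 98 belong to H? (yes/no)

yes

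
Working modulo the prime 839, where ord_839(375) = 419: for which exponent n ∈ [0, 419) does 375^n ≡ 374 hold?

22

Successive powers of 375 modulo 839:
  375^0=1  375^1=375  375^2=512  375^3=708  375^4=376  375^5=48
  375^6=381  375^7=245  375^8=424  375^9=429  375^10=626  375^11=669
  375^12=14  375^13=216  375^14=456  375^15=683  375^16=230  375^17=672
  375^18=300  375^19=74  375^20=63  375^21=133  375^22=374
So 375^22 ≡ 374 (mod 839), giving n = 22.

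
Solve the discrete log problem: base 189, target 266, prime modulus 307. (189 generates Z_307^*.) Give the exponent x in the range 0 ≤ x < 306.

163

Baby-step giant-step with m = ceil(sqrt(306)) = 18.
Baby table (189^j mod 307 for j=0..17):
  0:1  1:189  2:109  3:32  4:215  5:111  6:103  7:126
  8:175  9:226  10:41  11:74  12:171  13:84  14:219  15:253
  16:232  17:254
Giant step factor: 189^(-18) ≡ 272 (mod 307).
Scan 266·272^i mod 307 for i = 0, 1, …:
  i=0: 266   i=1: 207   i=2: 123   i=3: 300
  i=4: 245   i=5: 21   i=6: 186   i=7: 244
  i=8: 56   i=9: 189
Match at i=9, j=1: x = 9·18 + 1 = 163.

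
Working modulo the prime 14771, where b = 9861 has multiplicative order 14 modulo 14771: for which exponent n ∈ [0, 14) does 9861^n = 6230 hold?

Successive powers of 9861 modulo 14771:
  9861^0=1  9861^1=9861  9861^2=1828  9861^3=5288  9861^4=3338  9861^5=6230
So 9861^5 ≡ 6230 (mod 14771), giving n = 5.

5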